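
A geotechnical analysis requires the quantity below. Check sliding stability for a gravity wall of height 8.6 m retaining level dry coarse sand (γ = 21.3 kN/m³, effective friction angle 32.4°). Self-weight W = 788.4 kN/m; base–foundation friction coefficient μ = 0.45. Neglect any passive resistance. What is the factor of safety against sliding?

1.49

K_a = tan²(45° − 32.4°/2) = 0.3022.
P_a = ½K_aγH² = 0.5×0.3022×21.3×8.6² = 238.1 kN/m, acting at H/3 = 2.867 m above the base.
FS_sliding = μW / P_a = 0.45×788.4 / 238.1 = 1.490.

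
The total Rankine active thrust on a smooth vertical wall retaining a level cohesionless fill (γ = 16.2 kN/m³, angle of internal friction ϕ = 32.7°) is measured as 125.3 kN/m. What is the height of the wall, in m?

K_a = 0.2985. P_a = ½ K_a γ H² ⇒ H = √(2P_a/(K_a γ)).
H = √(2×125.3/(0.2985×16.2)) = 7.199 m.

7.20 m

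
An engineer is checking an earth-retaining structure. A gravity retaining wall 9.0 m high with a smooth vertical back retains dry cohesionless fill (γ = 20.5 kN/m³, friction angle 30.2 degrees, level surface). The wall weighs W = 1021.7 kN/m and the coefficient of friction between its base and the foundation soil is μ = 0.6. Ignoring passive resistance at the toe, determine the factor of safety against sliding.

K_a = tan²(45° − 30.2°/2) = 0.3307.
P_a = ½K_aγH² = 0.5×0.3307×20.5×9.0² = 274.5 kN/m, acting at H/3 = 3.000 m above the base.
FS_sliding = μW / P_a = 0.6×1021.7 / 274.5 = 2.233.

2.23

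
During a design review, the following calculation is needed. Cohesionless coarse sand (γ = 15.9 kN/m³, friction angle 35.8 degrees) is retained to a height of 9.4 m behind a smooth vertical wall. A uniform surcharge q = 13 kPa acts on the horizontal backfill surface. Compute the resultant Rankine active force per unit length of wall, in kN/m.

216 kN/m

K_a = tan²(45° − φ/2) = 0.2619.
Soil triangle: ½ K_a γ H² = 0.5×0.2619×15.9×9.4² = 183.9 kN/m.
Surcharge rectangle: K_a q H = 0.2619×13×9.4 = 32.00 kN/m.
Total = 183.9 + 32.00 = 215.9 kN/m.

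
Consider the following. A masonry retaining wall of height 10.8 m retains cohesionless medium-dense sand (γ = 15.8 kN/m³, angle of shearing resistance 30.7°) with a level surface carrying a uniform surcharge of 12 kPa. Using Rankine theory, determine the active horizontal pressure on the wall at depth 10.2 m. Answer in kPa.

56.1 kPa

K_a = (1 − sin φ)/(1 + sin φ) = 0.3240.
σ_v = γz + q = 15.8 × 10.2 + 12 = 173.2 kPa.
σ_h = K_a σ_v = 0.3240 × 173.2 = 56.11 kPa.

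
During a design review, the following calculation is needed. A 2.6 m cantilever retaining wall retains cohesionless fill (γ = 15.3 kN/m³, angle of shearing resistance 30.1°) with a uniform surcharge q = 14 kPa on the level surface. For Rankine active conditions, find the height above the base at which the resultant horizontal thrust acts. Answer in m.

K_a = 0.3320.
Triangular part P₁ = ½K_aγH² = 17.17 at H/3 = 0.8667 m; rectangular part P₂ = K_a q H = 12.08 at H/2 = 1.300 m.
ȳ = (P₁·0.8667 + P₂·1.300)/(P₁+P₂) = 1.046 m.

1.05 m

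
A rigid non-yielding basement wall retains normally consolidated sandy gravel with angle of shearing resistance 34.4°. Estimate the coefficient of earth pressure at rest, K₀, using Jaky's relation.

K₀ = 1 − sin φ' = 1 − sin 34.4° = 0.4350.

0.435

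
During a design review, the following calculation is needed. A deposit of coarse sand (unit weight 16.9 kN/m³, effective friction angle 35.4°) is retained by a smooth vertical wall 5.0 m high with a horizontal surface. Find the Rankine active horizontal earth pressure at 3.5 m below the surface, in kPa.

15.8 kPa

K_a = (1 − sin φ)/(1 + sin φ) = 0.2664.
σ_h = K_a γ z = 0.2664 × 16.9 × 3.5 = 15.76 kPa.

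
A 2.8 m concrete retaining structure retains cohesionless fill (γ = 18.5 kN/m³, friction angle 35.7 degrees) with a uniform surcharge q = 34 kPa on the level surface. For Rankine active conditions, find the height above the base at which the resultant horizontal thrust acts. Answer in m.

1.20 m

K_a = 0.2630.
Triangular part P₁ = ½K_aγH² = 19.07 at H/3 = 0.9333 m; rectangular part P₂ = K_a q H = 25.04 at H/2 = 1.400 m.
ȳ = (P₁·0.9333 + P₂·1.400)/(P₁+P₂) = 1.198 m.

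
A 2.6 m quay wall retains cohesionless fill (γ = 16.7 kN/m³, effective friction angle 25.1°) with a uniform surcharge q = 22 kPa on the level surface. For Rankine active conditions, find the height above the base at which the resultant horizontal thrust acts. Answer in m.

K_a = 0.4043.
Triangular part P₁ = ½K_aγH² = 22.82 at H/3 = 0.8667 m; rectangular part P₂ = K_a q H = 23.13 at H/2 = 1.300 m.
ȳ = (P₁·0.8667 + P₂·1.300)/(P₁+P₂) = 1.085 m.

1.08 m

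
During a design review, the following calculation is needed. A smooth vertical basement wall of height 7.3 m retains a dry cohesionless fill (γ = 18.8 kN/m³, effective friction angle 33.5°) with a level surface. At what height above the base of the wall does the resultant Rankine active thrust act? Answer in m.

2.43 m

K_a = 0.2887.
The pressure distribution is triangular, so the resultant acts at H/3 above the base = 7.3/3 = 2.433 m.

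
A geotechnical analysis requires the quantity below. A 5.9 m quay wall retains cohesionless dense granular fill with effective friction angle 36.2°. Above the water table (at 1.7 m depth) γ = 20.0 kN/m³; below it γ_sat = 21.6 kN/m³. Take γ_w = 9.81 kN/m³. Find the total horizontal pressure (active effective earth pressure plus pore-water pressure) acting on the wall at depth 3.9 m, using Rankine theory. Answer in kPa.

37.0 kPa

K_a = (1 − sin φ)/(1 + sin φ) = 0.2574.
γ' = 21.6 − 9.81 = 11.79 kN/m³.
Effective vertical stress at 3.9 m: σ'_v = 20.0×1.7 + 11.79×2.20 = 59.94 kPa.
σ'_h = K_a σ'_v = 0.2574 × 59.94 = 15.43 kPa; u = γ_w × 2.20 = 21.58 kPa.
Total σ_h = 15.43 + 21.58 = 37.01 kPa.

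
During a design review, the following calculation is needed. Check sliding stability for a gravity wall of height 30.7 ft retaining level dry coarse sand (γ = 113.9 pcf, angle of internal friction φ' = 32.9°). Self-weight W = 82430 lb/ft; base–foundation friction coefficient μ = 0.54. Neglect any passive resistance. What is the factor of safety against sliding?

2.80

K_a = tan²(45° − 32.9°/2) = 0.2960.
P_a = ½K_aγH² = 0.5×0.2960×113.9×30.7² = 15890 lb/ft, acting at H/3 = 10.23 ft above the base.
FS_sliding = μW / P_a = 0.54×82430 / 15890 = 2.801.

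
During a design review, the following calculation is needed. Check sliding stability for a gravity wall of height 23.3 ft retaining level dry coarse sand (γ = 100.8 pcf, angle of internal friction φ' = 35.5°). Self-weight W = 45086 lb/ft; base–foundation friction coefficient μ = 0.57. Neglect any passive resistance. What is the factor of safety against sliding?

3.54

K_a = tan²(45° − 35.5°/2) = 0.2653.
P_a = ½K_aγH² = 0.5×0.2653×100.8×23.3² = 7258 lb/ft, acting at H/3 = 7.767 ft above the base.
FS_sliding = μW / P_a = 0.57×45086 / 7258 = 3.541.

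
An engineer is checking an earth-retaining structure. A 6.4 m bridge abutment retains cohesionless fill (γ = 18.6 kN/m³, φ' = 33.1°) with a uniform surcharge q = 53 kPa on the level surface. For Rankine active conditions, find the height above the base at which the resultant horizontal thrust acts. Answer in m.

2.64 m

K_a = 0.2936.
Triangular part P₁ = ½K_aγH² = 111.8 at H/3 = 2.133 m; rectangular part P₂ = K_a q H = 99.58 at H/2 = 3.200 m.
ȳ = (P₁·2.133 + P₂·3.200)/(P₁+P₂) = 2.636 m.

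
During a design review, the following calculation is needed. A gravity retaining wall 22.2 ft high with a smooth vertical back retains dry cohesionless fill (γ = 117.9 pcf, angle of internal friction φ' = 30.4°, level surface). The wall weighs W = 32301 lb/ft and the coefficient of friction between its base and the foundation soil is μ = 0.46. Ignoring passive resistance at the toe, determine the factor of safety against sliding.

1.56

K_a = tan²(45° − 30.4°/2) = 0.3280.
P_a = ½K_aγH² = 0.5×0.3280×117.9×22.2² = 9529 lb/ft, acting at H/3 = 7.400 ft above the base.
FS_sliding = μW / P_a = 0.46×32301 / 9529 = 1.559.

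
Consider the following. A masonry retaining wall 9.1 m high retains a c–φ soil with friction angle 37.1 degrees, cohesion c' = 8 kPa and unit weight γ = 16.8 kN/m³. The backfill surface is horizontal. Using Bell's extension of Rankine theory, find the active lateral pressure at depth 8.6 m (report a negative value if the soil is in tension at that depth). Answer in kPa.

27.8 kPa

K_a = (1 − sin φ)/(1 + sin φ) = 0.2475.
σ_a = K_a γ z − 2c√K_a = 0.2475×16.8×8.6 − 2×8×0.4975 = 27.80 kPa.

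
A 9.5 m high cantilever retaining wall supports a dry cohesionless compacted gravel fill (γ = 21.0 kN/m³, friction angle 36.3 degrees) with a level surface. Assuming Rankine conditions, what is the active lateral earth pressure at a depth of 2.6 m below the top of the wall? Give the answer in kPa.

K_a = (1 − sin φ)/(1 + sin φ) = 0.2563.
σ_h = K_a γ z = 0.2563 × 21.0 × 2.6 = 13.99 kPa.

14.0 kPa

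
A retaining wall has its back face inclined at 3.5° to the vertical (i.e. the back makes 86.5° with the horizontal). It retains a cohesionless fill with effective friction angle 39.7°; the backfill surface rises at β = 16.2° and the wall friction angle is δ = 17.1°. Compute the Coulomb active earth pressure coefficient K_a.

K_a = sin²(α+φ) / [sin²α · sin(α−δ) · (1 + √{sin(φ+δ)sin(φ−β) / (sin(α−δ)sin(α+β))})²].
With α = 86.5°, φ = 39.7°, δ = 17.1°, β = 16.2°: K_a = 0.2712.

0.271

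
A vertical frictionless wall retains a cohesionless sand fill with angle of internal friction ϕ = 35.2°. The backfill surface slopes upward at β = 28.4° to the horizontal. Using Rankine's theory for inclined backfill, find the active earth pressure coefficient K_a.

K_a = cos β · (cos β − √(cos²β − cos²φ)) / (cos β + √(cos²β − cos²φ)).
cos β = 0.8796, cos φ = 0.8171, √(cos²β − cos²φ) = 0.3257.
K_a = 0.8796 × (0.8796 − 0.3257)/(0.8796 + 0.3257) = 0.4043.

0.404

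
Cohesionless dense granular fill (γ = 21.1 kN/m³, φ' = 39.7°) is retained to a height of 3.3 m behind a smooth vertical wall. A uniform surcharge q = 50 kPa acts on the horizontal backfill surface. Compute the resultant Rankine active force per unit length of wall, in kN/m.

61.7 kN/m

K_a = tan²(45° − φ/2) = 0.2204.
Soil triangle: ½ K_a γ H² = 0.5×0.2204×21.1×3.3² = 25.32 kN/m.
Surcharge rectangle: K_a q H = 0.2204×50×3.3 = 36.37 kN/m.
Total = 25.32 + 36.37 = 61.70 kN/m.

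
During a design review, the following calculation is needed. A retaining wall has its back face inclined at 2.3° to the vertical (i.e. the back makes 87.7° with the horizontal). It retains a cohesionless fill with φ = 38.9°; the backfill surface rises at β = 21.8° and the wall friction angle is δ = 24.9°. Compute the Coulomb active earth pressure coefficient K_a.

0.298

K_a = sin²(α+φ) / [sin²α · sin(α−δ) · (1 + √{sin(φ+δ)sin(φ−β) / (sin(α−δ)sin(α+β))})²].
With α = 87.7°, φ = 38.9°, δ = 24.9°, β = 21.8°: K_a = 0.2979.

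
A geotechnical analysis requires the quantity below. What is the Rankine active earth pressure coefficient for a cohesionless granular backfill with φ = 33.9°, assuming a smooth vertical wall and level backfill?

K_a = tan²(45° − φ/2) = tan²(28.05°) = 0.2839.

0.284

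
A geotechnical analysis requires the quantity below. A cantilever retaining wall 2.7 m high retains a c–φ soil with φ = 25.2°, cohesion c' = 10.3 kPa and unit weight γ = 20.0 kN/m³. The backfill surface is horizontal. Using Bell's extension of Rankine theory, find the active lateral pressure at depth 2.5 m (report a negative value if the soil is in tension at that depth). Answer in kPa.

7.06 kPa

K_a = (1 − sin φ)/(1 + sin φ) = 0.4027.
σ_a = K_a γ z − 2c√K_a = 0.4027×20.0×2.5 − 2×10.3×0.6346 = 7.064 kPa.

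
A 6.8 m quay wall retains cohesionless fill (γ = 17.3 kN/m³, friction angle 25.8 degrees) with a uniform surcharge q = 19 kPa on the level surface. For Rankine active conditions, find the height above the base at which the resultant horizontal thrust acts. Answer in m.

K_a = 0.3935.
Triangular part P₁ = ½K_aγH² = 157.4 at H/3 = 2.267 m; rectangular part P₂ = K_a q H = 50.84 at H/2 = 3.400 m.
ȳ = (P₁·2.267 + P₂·3.400)/(P₁+P₂) = 2.543 m.

2.54 m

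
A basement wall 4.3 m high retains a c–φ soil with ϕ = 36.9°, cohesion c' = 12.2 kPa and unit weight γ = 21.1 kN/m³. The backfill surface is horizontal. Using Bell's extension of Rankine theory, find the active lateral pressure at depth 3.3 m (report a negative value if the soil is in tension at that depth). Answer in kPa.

K_a = (1 − sin φ)/(1 + sin φ) = 0.2497.
σ_a = K_a γ z − 2c√K_a = 0.2497×21.1×3.3 − 2×12.2×0.4997 = 5.193 kPa.

5.19 kPa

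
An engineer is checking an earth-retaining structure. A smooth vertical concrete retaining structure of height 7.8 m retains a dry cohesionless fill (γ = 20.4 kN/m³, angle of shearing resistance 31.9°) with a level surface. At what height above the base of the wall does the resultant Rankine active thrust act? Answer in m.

K_a = 0.3085.
The pressure distribution is triangular, so the resultant acts at H/3 above the base = 7.8/3 = 2.600 m.

2.60 m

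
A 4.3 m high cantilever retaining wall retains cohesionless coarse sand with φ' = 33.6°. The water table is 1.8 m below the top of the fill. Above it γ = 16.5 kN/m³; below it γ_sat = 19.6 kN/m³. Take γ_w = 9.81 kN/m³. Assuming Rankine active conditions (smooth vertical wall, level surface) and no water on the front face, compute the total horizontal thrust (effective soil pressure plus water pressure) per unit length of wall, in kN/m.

68.5 kN/m

K_a = tan²(45° − φ/2) = 0.2875.
γ' = 19.6 − 9.81 = 9.790 kN/m³. Depth below WT = 2.5 m.
σ'_h at WT = K_a γ d_w = 8.539 kPa; at base = 8.539 + K_a γ' × 2.5 = 15.58 kPa.
P₁ (0–1.8 m) = ½×8.539×1.8 = 7.685. P₂ (1.8–4.3 m) = ½(8.539+15.58)×2.5 = 30.14.
P_w = ½ γ_w h₂² = 0.5×9.81×2.5² = 30.66. Total = 7.685+30.14+30.66 = 68.48 kN/m.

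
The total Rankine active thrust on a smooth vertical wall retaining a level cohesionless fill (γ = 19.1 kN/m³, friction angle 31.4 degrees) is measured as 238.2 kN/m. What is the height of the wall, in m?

8.90 m

K_a = 0.3149. P_a = ½ K_a γ H² ⇒ H = √(2P_a/(K_a γ)).
H = √(2×238.2/(0.3149×19.1)) = 8.900 m.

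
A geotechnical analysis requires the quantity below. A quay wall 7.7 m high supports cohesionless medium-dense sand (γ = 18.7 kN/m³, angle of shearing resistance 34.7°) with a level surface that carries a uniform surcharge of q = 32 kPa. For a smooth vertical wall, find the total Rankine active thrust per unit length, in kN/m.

220 kN/m

K_a = tan²(45° − φ/2) = 0.2745.
Soil triangle: ½ K_a γ H² = 0.5×0.2745×18.7×7.7² = 152.2 kN/m.
Surcharge rectangle: K_a q H = 0.2745×32×7.7 = 67.63 kN/m.
Total = 152.2 + 67.63 = 219.8 kN/m.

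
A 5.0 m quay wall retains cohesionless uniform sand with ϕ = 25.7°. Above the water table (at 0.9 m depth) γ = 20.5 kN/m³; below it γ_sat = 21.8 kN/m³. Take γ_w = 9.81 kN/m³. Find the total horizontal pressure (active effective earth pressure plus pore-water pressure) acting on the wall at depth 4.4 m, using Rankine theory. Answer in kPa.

58.2 kPa

K_a = (1 − sin φ)/(1 + sin φ) = 0.3950.
γ' = 21.8 − 9.81 = 11.99 kN/m³.
Effective vertical stress at 4.4 m: σ'_v = 20.5×0.9 + 11.99×3.50 = 60.42 kPa.
σ'_h = K_a σ'_v = 0.3950 × 60.42 = 23.87 kPa; u = γ_w × 3.50 = 34.34 kPa.
Total σ_h = 23.87 + 34.34 = 58.20 kPa.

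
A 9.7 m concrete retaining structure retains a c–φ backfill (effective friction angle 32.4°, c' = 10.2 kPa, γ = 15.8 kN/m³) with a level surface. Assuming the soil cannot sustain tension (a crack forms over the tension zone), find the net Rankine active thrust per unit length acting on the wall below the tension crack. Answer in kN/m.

129 kN/m

K_a = 0.3022; √K_a = 0.5498.
Tension-crack depth z_c = 2c/(γ√K_a) = 2×10.2/(15.8×0.5498) = 2.349 m.
σ_a at base = K_a γ H − 2c√K_a = 0.3022×15.8×9.7 − 2×10.2×0.5498 = 35.10 kPa.
P_a = ½ × 35.10 × (H − z_c) = 0.5×35.10×7.351 = 129.0 kN/m.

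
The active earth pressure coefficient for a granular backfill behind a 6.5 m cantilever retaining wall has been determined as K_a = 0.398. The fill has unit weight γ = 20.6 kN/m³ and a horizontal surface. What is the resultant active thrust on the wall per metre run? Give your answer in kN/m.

P = ½ K_a γ H² = 0.5 × 0.398 × 20.6 × 6.5² = 173.2 kN/m.

173 kN/m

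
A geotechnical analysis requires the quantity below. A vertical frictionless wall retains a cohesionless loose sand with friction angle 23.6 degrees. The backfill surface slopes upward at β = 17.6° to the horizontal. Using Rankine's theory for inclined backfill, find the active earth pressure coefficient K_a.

K_a = cos β · (cos β − √(cos²β − cos²φ)) / (cos β + √(cos²β − cos²φ)).
cos β = 0.9532, cos φ = 0.9164, √(cos²β − cos²φ) = 0.2624.
K_a = 0.9532 × (0.9532 − 0.2624)/(0.9532 + 0.2624) = 0.5417.

0.542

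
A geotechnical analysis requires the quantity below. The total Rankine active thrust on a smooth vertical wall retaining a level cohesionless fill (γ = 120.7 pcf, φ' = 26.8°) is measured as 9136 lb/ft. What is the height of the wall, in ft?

20.0 ft

K_a = 0.3785. P_a = ½ K_a γ H² ⇒ H = √(2P_a/(K_a γ)).
H = √(2×9136/(0.3785×120.7)) = 20.00 ft.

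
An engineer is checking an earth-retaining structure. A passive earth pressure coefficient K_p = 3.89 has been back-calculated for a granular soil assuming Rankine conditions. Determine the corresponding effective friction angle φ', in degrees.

K_p = (1+sin φ)/(1−sin φ) ⇒ sin φ = (K_p − 1)/(K_p + 1) = 0.5910.
φ = arcsin(0.5910) = 36.23°.

36.2°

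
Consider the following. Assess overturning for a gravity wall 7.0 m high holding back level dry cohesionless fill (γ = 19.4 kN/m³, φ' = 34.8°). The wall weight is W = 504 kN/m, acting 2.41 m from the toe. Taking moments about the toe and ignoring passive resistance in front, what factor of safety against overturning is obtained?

4.01

K_a = tan²(45° − 34.8°/2) = 0.2733.
P_a = ½K_aγH² = 0.5×0.2733×19.4×7.0² = 129.9 kN/m, acting at H/3 = 2.333 m above the base.
Overturning moment M_o = P_a × H/3 = 129.9 × 2.333 = 303.1.
Resisting moment M_r = W × 2.41 = 504 × 2.41 = 1215.
FS_overturning = M_r/M_o = 1215/303.1 = 4.007.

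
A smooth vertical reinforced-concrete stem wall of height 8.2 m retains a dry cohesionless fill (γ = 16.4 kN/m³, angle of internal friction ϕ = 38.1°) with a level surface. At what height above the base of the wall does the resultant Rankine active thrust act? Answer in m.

2.73 m

K_a = 0.2368.
The pressure distribution is triangular, so the resultant acts at H/3 above the base = 8.2/3 = 2.733 m.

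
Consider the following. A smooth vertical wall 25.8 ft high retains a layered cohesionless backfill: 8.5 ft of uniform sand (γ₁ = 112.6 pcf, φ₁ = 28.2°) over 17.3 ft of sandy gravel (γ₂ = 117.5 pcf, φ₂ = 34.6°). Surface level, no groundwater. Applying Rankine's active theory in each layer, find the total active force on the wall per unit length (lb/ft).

K_a1 = tan²(45°−28.2°/2) = 0.3582; K_a2 = tan²(45°−34.6°/2) = 0.2756.
Layer 1: σ at base = K_a1 γ₁ h₁ = 342.8 psf; P₁ = ½×342.8×8.5 = 1457.
Layer 2: σ_v at top = γ₁h₁ = 957.1; σ_h top = K_a2×957.1 = 263.8; σ_h base = K_a2×(957.1+117.5×17.3) = 824.1.
P₂ = ½(263.8+824.1)×17.3 = 9411. Total P_a = 1457+9411 = 10870 lb/ft.

10900 lb/ft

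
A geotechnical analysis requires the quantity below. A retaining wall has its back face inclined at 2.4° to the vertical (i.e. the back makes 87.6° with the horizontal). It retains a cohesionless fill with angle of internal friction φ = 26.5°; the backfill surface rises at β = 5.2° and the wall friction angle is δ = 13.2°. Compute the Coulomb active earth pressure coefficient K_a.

0.390

K_a = sin²(α+φ) / [sin²α · sin(α−δ) · (1 + √{sin(φ+δ)sin(φ−β) / (sin(α−δ)sin(α+β))})²].
With α = 87.6°, φ = 26.5°, δ = 13.2°, β = 5.2°: K_a = 0.3898.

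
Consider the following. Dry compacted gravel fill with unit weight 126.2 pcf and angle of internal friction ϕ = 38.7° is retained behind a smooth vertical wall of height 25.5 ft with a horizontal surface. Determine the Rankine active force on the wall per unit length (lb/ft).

9460 lb/ft

K_a = tan²(45° − φ/2) = 0.2306.
P_a = ½ K_a γ H² = 0.5 × 0.2306 × 126.2 × 25.5² = 9461 lb/ft.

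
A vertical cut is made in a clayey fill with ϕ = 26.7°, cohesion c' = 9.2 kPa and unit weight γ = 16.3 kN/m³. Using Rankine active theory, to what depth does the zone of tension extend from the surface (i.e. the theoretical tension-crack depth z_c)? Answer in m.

1.83 m

K_a = tan²(45° − 26.7°/2) = 0.3800; √K_a = 0.6164.
The active pressure is zero where K_a γ z = 2c√K_a, so z_c = 2c/(γ√K_a) = 2×9.2/(16.3×0.6164) = 1.831 m.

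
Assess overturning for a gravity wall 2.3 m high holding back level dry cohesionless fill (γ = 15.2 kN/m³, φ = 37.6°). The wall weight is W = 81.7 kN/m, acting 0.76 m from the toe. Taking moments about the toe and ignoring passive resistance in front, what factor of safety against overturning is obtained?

K_a = tan²(45° − 37.6°/2) = 0.2421.
P_a = ½K_aγH² = 0.5×0.2421×15.2×2.3² = 9.734 kN/m, acting at H/3 = 0.7667 m above the base.
Overturning moment M_o = P_a × H/3 = 9.734 × 0.7667 = 7.463.
Resisting moment M_r = W × 0.76 = 81.7 × 0.76 = 62.09.
FS_overturning = M_r/M_o = 62.09/7.463 = 8.320.

8.32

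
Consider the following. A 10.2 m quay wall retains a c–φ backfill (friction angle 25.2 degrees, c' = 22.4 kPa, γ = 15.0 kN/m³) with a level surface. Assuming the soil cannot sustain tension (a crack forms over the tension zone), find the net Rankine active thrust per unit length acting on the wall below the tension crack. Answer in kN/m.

91.2 kN/m

K_a = 0.4027; √K_a = 0.6346.
Tension-crack depth z_c = 2c/(γ√K_a) = 2×22.4/(15.0×0.6346) = 4.706 m.
σ_a at base = K_a γ H − 2c√K_a = 0.4027×15.0×10.2 − 2×22.4×0.6346 = 33.19 kPa.
P_a = ½ × 33.19 × (H − z_c) = 0.5×33.19×5.494 = 91.17 kN/m.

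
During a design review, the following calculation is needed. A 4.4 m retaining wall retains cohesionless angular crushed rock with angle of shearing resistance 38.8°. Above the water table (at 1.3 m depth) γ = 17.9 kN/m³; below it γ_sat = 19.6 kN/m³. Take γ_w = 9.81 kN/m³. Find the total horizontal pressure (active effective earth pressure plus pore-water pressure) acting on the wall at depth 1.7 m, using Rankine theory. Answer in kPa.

K_a = (1 − sin φ)/(1 + sin φ) = 0.2296.
γ' = 19.6 − 9.81 = 9.790 kN/m³.
Effective vertical stress at 1.7 m: σ'_v = 17.9×1.3 + 9.790×0.400 = 27.19 kPa.
σ'_h = K_a σ'_v = 0.2296 × 27.19 = 6.241 kPa; u = γ_w × 0.400 = 3.924 kPa.
Total σ_h = 6.241 + 3.924 = 10.16 kPa.

10.2 kPa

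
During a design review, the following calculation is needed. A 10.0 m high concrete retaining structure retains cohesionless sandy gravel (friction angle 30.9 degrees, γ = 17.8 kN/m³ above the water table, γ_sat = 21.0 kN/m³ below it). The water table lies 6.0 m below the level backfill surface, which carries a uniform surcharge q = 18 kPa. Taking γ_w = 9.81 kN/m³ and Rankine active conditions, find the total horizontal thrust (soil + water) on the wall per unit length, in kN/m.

405 kN/m

K_a = tan²(45° − φ/2) = 0.3214.
γ' = 21.0 − 9.81 = 11.19 kN/m³. h₂ = H − d_w = 4.0 m.
σ'_h: at surface K_a·q = 5.785; at WT K_a(q+γd_w) = 40.11; at base K_a(q+γd_w+γ'h₂) = 54.50 kPa.
P₁ = ½(5.785+40.11)×6.0 = 137.7; P₂ = ½(40.11+54.50)×4.0 = 189.2; P_w = ½γ_w h₂² = 78.48.
Total = 137.7+189.2+78.48 = 405.4 kN/m.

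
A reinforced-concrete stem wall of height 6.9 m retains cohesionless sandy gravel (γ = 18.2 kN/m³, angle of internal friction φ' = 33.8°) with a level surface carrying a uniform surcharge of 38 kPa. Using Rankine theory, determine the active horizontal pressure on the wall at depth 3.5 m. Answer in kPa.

K_a = (1 − sin φ)/(1 + sin φ) = 0.2851.
σ_v = γz + q = 18.2 × 3.5 + 38 = 101.7 kPa.
σ_h = K_a σ_v = 0.2851 × 101.7 = 28.99 kPa.

29.0 kPa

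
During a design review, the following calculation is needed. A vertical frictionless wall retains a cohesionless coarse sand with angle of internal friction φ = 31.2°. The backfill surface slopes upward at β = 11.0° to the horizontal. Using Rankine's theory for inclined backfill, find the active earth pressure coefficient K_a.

K_a = cos β · (cos β − √(cos²β − cos²φ)) / (cos β + √(cos²β − cos²φ)).
cos β = 0.9816, cos φ = 0.8554, √(cos²β − cos²φ) = 0.4816.
K_a = 0.9816 × (0.9816 − 0.4816)/(0.9816 + 0.4816) = 0.3354.

0.335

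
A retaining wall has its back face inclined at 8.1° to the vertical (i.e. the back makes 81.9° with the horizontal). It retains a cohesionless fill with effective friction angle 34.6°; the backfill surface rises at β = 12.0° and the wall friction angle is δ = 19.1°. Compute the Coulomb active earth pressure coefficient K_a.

K_a = sin²(α+φ) / [sin²α · sin(α−δ) · (1 + √{sin(φ+δ)sin(φ−β) / (sin(α−δ)sin(α+β))})²].
With α = 81.9°, φ = 34.6°, δ = 19.1°, β = 12.0°: K_a = 0.3630.

0.363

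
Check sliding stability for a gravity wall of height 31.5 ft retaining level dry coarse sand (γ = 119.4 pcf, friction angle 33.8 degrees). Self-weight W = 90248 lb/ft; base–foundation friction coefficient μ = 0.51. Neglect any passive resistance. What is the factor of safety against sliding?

K_a = tan²(45° − 33.8°/2) = 0.2851.
P_a = ½K_aγH² = 0.5×0.2851×119.4×31.5² = 16890 lb/ft, acting at H/3 = 10.50 ft above the base.
FS_sliding = μW / P_a = 0.51×90248 / 16890 = 2.725.

2.73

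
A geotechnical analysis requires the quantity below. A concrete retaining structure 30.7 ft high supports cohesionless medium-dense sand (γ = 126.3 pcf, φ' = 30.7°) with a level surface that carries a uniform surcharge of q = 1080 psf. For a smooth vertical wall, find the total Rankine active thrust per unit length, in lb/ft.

30000 lb/ft

K_a = tan²(45° − φ/2) = 0.3240.
Soil triangle: ½ K_a γ H² = 0.5×0.3240×126.3×30.7² = 19290 lb/ft.
Surcharge rectangle: K_a q H = 0.3240×1080×30.7 = 10740 lb/ft.
Total = 19290 + 10740 = 30030 lb/ft.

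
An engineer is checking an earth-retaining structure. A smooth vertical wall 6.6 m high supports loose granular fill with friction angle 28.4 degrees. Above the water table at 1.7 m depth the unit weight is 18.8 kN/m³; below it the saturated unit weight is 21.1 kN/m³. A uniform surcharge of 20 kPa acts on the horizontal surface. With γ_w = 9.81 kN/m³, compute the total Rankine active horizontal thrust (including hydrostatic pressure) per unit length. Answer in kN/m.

K_a = tan²(45° − φ/2) = 0.3554.
γ' = 21.1 − 9.81 = 11.29 kN/m³. h₂ = H − d_w = 4.9 m.
σ'_h: at surface K_a·q = 7.107; at WT K_a(q+γd_w) = 18.46; at base K_a(q+γd_w+γ'h₂) = 38.12 kPa.
P₁ = ½(7.107+18.46)×1.7 = 21.74; P₂ = ½(18.46+38.12)×4.9 = 138.6; P_w = ½γ_w h₂² = 117.8.
Total = 21.74+138.6+117.8 = 278.1 kN/m.

278 kN/m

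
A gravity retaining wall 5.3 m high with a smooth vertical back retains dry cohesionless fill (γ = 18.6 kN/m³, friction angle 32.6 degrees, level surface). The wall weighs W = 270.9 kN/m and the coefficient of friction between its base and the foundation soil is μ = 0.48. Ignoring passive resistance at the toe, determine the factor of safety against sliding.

K_a = tan²(45° − 32.6°/2) = 0.2997.
P_a = ½K_aγH² = 0.5×0.2997×18.6×5.3² = 78.30 kN/m, acting at H/3 = 1.767 m above the base.
FS_sliding = μW / P_a = 0.48×270.9 / 78.30 = 1.661.

1.66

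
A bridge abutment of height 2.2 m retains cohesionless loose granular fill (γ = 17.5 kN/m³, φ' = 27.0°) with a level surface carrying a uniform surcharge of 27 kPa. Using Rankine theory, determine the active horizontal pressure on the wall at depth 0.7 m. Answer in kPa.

K_a = (1 − sin φ)/(1 + sin φ) = 0.3755.
σ_v = γz + q = 17.5 × 0.7 + 27 = 39.25 kPa.
σ_h = K_a σ_v = 0.3755 × 39.25 = 14.74 kPa.

14.7 kPa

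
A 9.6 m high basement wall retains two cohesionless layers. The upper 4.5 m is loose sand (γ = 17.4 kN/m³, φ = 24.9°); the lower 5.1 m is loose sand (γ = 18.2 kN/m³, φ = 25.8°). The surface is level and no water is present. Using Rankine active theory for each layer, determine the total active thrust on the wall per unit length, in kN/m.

K_a1 = tan²(45°−24.9°/2) = 0.4074; K_a2 = tan²(45°−25.8°/2) = 0.3935.
Layer 1: σ at base = K_a1 γ₁ h₁ = 31.90 kPa; P₁ = ½×31.90×4.5 = 71.78.
Layer 2: σ_v at top = γ₁h₁ = 78.30; σ_h top = K_a2×78.30 = 30.81; σ_h base = K_a2×(78.30+18.2×5.1) = 67.34.
P₂ = ½(30.81+67.34)×5.1 = 250.3. Total P_a = 71.78+250.3 = 322.1 kN/m.

322 kN/m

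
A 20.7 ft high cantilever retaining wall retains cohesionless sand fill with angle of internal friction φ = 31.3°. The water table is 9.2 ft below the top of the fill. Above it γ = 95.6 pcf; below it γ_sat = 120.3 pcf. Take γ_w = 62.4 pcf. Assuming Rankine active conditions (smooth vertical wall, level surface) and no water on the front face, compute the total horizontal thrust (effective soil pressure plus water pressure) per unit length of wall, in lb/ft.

K_a = tan²(45° − φ/2) = 0.3162.
γ' = 120.3 − 62.4 = 57.90 pcf. Depth below WT = 11.5 ft.
σ'_h at WT = K_a γ d_w = 278.1 psf; at base = 278.1 + K_a γ' × 11.5 = 488.7 psf.
P₁ (0–9.2 ft) = ½×278.1×9.2 = 1279. P₂ (9.2–20.7 ft) = ½(278.1+488.7)×11.5 = 4409.
P_w = ½ γ_w h₂² = 0.5×62.4×11.5² = 4126. Total = 1279+4409+4126 = 9814 lb/ft.

9810 lb/ft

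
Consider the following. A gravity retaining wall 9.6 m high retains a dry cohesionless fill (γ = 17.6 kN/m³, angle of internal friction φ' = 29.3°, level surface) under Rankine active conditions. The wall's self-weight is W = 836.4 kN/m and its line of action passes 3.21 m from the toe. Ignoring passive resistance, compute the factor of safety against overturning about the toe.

K_a = tan²(45° − 29.3°/2) = 0.3428.
P_a = ½K_aγH² = 0.5×0.3428×17.6×9.6² = 278.0 kN/m, acting at H/3 = 3.200 m above the base.
Overturning moment M_o = P_a × H/3 = 278.0 × 3.200 = 889.7.
Resisting moment M_r = W × 3.21 = 836.4 × 3.21 = 2685.
FS_overturning = M_r/M_o = 2685/889.7 = 3.018.

3.02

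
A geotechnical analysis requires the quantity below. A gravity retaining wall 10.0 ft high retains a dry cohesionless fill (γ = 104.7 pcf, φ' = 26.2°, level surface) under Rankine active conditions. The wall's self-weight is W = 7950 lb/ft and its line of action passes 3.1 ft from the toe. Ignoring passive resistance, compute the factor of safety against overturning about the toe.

3.65

K_a = tan²(45° − 26.2°/2) = 0.3874.
P_a = ½K_aγH² = 0.5×0.3874×104.7×10.0² = 2028 lb/ft, acting at H/3 = 3.333 ft above the base.
Overturning moment M_o = P_a × H/3 = 2028 × 3.333 = 6761.
Resisting moment M_r = W × 3.1 = 7950 × 3.1 = 24640.
FS_overturning = M_r/M_o = 24640/6761 = 3.645.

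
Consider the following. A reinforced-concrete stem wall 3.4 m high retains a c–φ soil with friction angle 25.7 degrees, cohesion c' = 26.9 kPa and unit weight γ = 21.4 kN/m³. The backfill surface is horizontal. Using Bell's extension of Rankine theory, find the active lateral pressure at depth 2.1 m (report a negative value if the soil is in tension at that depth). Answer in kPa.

K_a = (1 − sin φ)/(1 + sin φ) = 0.3950.
σ_a = K_a γ z − 2c√K_a = 0.3950×21.4×2.1 − 2×26.9×0.6285 = -16.06 kPa.

-16.1 kPa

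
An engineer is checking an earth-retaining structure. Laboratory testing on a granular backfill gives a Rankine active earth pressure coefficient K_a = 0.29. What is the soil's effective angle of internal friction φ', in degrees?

K_a = tan²(45° − φ/2) ⇒ 45° − φ/2 = arctan(√0.29) = 28.30°.
φ = 2(45° − 28.30°) = 33.39°.

33.4°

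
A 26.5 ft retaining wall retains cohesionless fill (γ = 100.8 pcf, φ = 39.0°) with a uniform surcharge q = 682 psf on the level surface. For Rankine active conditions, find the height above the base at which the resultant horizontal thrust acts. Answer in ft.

K_a = 0.2275.
Triangular part P₁ = ½K_aγH² = 8052 at H/3 = 8.833 ft; rectangular part P₂ = K_a q H = 4112 at H/2 = 13.25 ft.
ȳ = (P₁·8.833 + P₂·13.25)/(P₁+P₂) = 10.33 ft.

10.3 ft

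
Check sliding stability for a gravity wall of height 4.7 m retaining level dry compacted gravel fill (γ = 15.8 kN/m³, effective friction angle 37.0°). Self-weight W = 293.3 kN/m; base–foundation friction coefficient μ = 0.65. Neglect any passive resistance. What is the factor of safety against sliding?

K_a = tan²(45° − 37.0°/2) = 0.2486.
P_a = ½K_aγH² = 0.5×0.2486×15.8×4.7² = 43.38 kN/m, acting at H/3 = 1.567 m above the base.
FS_sliding = μW / P_a = 0.65×293.3 / 43.38 = 4.395.

4.39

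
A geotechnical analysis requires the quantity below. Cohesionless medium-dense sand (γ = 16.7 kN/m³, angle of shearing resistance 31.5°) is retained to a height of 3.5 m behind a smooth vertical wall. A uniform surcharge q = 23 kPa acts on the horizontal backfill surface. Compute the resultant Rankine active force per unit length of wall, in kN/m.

K_a = tan²(45° − φ/2) = 0.3136.
Soil triangle: ½ K_a γ H² = 0.5×0.3136×16.7×3.5² = 32.08 kN/m.
Surcharge rectangle: K_a q H = 0.3136×23×3.5 = 25.25 kN/m.
Total = 32.08 + 25.25 = 57.33 kN/m.

57.3 kN/m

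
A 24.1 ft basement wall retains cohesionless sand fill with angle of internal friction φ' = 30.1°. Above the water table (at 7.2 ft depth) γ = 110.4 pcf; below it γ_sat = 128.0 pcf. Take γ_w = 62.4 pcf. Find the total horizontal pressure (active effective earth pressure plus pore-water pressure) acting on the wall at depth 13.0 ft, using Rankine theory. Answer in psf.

K_a = (1 − sin φ)/(1 + sin φ) = 0.3320.
γ' = 128.0 − 62.4 = 65.60 pcf.
Effective vertical stress at 13.0 ft: σ'_v = 110.4×7.2 + 65.60×5.80 = 1175 psf.
σ'_h = K_a σ'_v = 0.3320 × 1175 = 390.2 psf; u = γ_w × 5.80 = 361.9 psf.
Total σ_h = 390.2 + 361.9 = 752.1 psf.

752 psf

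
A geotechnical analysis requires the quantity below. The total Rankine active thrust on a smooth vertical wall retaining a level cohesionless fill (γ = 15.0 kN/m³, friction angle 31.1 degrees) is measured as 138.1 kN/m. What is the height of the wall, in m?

K_a = 0.3188. P_a = ½ K_a γ H² ⇒ H = √(2P_a/(K_a γ)).
H = √(2×138.1/(0.3188×15.0)) = 7.600 m.

7.60 m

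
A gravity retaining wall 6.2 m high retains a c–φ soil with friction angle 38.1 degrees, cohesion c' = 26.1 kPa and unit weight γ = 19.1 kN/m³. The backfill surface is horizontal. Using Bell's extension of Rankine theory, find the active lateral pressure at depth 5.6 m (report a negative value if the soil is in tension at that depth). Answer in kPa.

K_a = (1 − sin φ)/(1 + sin φ) = 0.2368.
σ_a = K_a γ z − 2c√K_a = 0.2368×19.1×5.6 − 2×26.1×0.4867 = -0.07184 kPa.

-0.0718 kPa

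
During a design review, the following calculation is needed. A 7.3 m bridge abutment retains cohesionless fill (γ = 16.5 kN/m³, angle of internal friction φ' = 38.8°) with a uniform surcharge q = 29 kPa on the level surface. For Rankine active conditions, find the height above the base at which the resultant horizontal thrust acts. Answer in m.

K_a = 0.2296.
Triangular part P₁ = ½K_aγH² = 100.9 at H/3 = 2.433 m; rectangular part P₂ = K_a q H = 48.60 at H/2 = 3.650 m.
ȳ = (P₁·2.433 + P₂·3.650)/(P₁+P₂) = 2.829 m.

2.83 m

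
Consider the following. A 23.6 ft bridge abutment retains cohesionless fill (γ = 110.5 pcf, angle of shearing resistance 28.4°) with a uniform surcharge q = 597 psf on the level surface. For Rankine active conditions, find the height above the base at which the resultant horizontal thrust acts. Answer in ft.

K_a = 0.3554.
Triangular part P₁ = ½K_aγH² = 10940 at H/3 = 7.867 ft; rectangular part P₂ = K_a q H = 5007 at H/2 = 11.80 ft.
ȳ = (P₁·7.867 + P₂·11.80)/(P₁+P₂) = 9.102 ft.

9.10 ft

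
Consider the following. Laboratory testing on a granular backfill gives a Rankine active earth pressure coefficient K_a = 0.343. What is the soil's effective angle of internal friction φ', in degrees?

29.3°

K_a = tan²(45° − φ/2) ⇒ 45° − φ/2 = arctan(√0.343) = 30.36°.
φ = 2(45° − 30.36°) = 29.29°.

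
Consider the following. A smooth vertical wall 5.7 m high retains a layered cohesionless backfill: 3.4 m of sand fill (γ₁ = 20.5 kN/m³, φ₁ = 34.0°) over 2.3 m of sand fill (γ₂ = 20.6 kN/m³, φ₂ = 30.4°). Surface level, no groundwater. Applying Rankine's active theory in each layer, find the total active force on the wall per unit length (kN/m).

K_a1 = tan²(45°−34.0°/2) = 0.2827; K_a2 = tan²(45°−30.4°/2) = 0.3280.
Layer 1: σ at base = K_a1 γ₁ h₁ = 19.71 kPa; P₁ = ½×19.71×3.4 = 33.50.
Layer 2: σ_v at top = γ₁h₁ = 69.70; σ_h top = K_a2×69.70 = 22.86; σ_h base = K_a2×(69.70+20.6×2.3) = 38.40.
P₂ = ½(22.86+38.40)×2.3 = 70.45. Total P_a = 33.50+70.45 = 104.0 kN/m.

104 kN/m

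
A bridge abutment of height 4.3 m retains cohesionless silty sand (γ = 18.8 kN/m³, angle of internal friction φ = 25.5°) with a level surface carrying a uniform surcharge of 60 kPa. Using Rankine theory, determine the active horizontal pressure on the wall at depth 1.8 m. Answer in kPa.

K_a = (1 − sin φ)/(1 + sin φ) = 0.3981.
σ_v = γz + q = 18.8 × 1.8 + 60 = 93.84 kPa.
σ_h = K_a σ_v = 0.3981 × 93.84 = 37.36 kPa.

37.4 kPa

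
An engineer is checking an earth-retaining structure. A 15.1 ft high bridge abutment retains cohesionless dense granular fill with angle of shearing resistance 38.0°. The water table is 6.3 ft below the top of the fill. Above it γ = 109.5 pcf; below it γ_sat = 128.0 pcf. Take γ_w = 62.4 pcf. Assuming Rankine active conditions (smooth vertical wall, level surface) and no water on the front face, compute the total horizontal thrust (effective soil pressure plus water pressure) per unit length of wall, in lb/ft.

4980 lb/ft

K_a = tan²(45° − φ/2) = 0.2379.
γ' = 128.0 − 62.4 = 65.60 pcf. Depth below WT = 8.8 ft.
σ'_h at WT = K_a γ d_w = 164.1 psf; at base = 164.1 + K_a γ' × 8.8 = 301.4 psf.
P₁ (0–6.3 ft) = ½×164.1×6.3 = 516.9. P₂ (6.3–15.1 ft) = ½(164.1+301.4)×8.8 = 2048.
P_w = ½ γ_w h₂² = 0.5×62.4×8.8² = 2416. Total = 516.9+2048+2416 = 4981 lb/ft.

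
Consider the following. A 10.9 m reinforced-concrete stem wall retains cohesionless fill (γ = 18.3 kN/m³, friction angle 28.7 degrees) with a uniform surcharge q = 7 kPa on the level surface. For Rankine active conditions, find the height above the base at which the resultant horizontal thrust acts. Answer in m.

3.75 m

K_a = 0.3511.
Triangular part P₁ = ½K_aγH² = 381.7 at H/3 = 3.633 m; rectangular part P₂ = K_a q H = 26.79 at H/2 = 5.450 m.
ȳ = (P₁·3.633 + P₂·5.450)/(P₁+P₂) = 3.752 m.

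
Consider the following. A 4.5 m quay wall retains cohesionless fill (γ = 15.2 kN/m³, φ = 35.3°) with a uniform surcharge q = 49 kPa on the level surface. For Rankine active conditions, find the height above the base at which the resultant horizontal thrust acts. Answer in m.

1.94 m

K_a = 0.2675.
Triangular part P₁ = ½K_aγH² = 41.17 at H/3 = 1.500 m; rectangular part P₂ = K_a q H = 58.99 at H/2 = 2.250 m.
ȳ = (P₁·1.500 + P₂·2.250)/(P₁+P₂) = 1.942 m.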